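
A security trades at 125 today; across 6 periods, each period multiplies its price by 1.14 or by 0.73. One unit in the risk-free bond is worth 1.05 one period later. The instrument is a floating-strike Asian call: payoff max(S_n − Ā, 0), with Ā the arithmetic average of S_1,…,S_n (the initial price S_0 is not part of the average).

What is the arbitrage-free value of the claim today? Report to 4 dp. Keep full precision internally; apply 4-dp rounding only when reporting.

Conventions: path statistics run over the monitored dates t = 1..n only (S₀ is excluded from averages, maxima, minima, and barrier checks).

Risk-neutral up-probability p* = (R−d)/(u−d) = (1.05−0.73)/(1.14−0.73) = 0.7805; the claim prices as the p*-weighted sum of path payoffs discounted by R^6.
Enumerate all 2^6 = 64 price paths (U = up ×1.14, D = down ×0.73); each path with k up-moves has probability p*^k·(1−p*)^(6−k).
DDDDDD: Ā=47.8029, payoff=0.0000, prob=0.000112
UDDDDD: Ā=74.6512, payoff=0.0000, prob=0.000398
DUDDDD: Ā=66.1095, payoff=0.0000, prob=0.000398
UUDDDD: Ā=103.2395, payoff=0.0000, prob=0.001414
DDUDDD: Ā=59.8741, payoff=0.0000, prob=0.000398
UDUDDD: Ā=93.5020, payoff=0.0000, prob=0.001414
DUUDDD: Ā=84.9603, payoff=0.0000, prob=0.001414
UUUDDD: Ā=132.6777, payoff=0.0000, prob=0.005029
DDDUDD: Ā=55.3222, payoff=0.0000, prob=0.000398
UDDUDD: Ā=86.3936, payoff=0.0000, prob=0.001414
DUDUDD: Ā=77.8519, payoff=0.0000, prob=0.001414
UUDUDD: Ā=121.5770, payoff=0.0000, prob=0.005029
DDUUDD: Ā=71.6165, payoff=0.0000, prob=0.001414
UDUUDD: Ā=111.8395, payoff=0.0000, prob=0.005029
DUUUDD: Ā=103.2978, payoff=0.0000, prob=0.005029
UUUUDD: Ā=161.3144, payoff=0.0000, prob=0.017881
DDDDUD: Ā=51.9994, payoff=0.0000, prob=0.000398
UDDDUD: Ā=81.2045, payoff=0.0000, prob=0.001414
DUDDUD: Ā=72.6628, payoff=0.0000, prob=0.001414
UUDDUD: Ā=113.4734, payoff=0.0000, prob=0.005029
DDUDUD: Ā=66.4274, payoff=0.0000, prob=0.001414
UDUDUD: Ā=103.7359, payoff=0.0000, prob=0.005029
DUUDUD: Ā=95.1943, payoff=0.0000, prob=0.005029
UUUDUD: Ā=148.6596, payoff=0.0000, prob=0.017881
DDDUUD: Ā=61.8756, payoff=0.0000, prob=0.001414
UDDUUD: Ā=96.6276, payoff=0.0000, prob=0.005029
DUDUUD: Ā=88.0859, payoff=0.0000, prob=0.005029
UUDUUD: Ā=137.5588, payoff=0.0000, prob=0.017881
DDUUUD: Ā=81.8505, payoff=0.0000, prob=0.005029
UDUUUD: Ā=127.8213, payoff=0.0000, prob=0.017881
DUUUUD: Ā=119.2796, payoff=0.0000, prob=0.017881
UUUUUD: Ā=186.2723, payoff=0.0000, prob=0.063575
DDDDDU: Ā=49.5737, payoff=0.0000, prob=0.000398
UDDDDU: Ā=77.4164, payoff=0.0000, prob=0.001414
DUDDDU: Ā=68.8748, payoff=0.0000, prob=0.001414
UUDDDU: Ā=107.5579, payoff=0.0000, prob=0.005029
DDUDDU: Ā=62.6394, payoff=0.0000, prob=0.001414
UDUDDU: Ā=97.8204, payoff=0.0000, prob=0.005029
DUUDDU: Ā=89.2787, payoff=0.0000, prob=0.005029
UUUDDU: Ā=139.4215, payoff=0.0000, prob=0.017881
DDDUDU: Ā=58.0875, payoff=0.0000, prob=0.001414
UDDUDU: Ā=90.7120, payoff=0.0000, prob=0.005029
DUDUDU: Ā=82.1703, payoff=0.0000, prob=0.005029
UUDUDU: Ā=128.3208, payoff=0.0000, prob=0.017881
DDUUDU: Ā=75.9349, payoff=0.0000, prob=0.005029
UDUUDU: Ā=118.5833, payoff=0.0000, prob=0.017881
DUUUDU: Ā=110.0416, payoff=2.4643, prob=0.017881
UUUUDU: Ā=171.8458, payoff=3.8483, prob=0.063575
DDDDUU: Ā=54.7646, payoff=0.0000, prob=0.001414
UDDDUU: Ā=85.5229, payoff=0.0000, prob=0.005029
DUDDUU: Ā=76.9812, payoff=0.0000, prob=0.005029
UUDDUU: Ā=120.2172, payoff=0.0000, prob=0.017881
DDUDUU: Ā=70.7458, payoff=1.2974, prob=0.005029
UDUDUU: Ā=110.4797, payoff=2.0261, prob=0.017881
DUUDUU: Ā=101.9381, payoff=10.5678, prob=0.017881
UUUDUU: Ā=159.1909, payoff=16.5031, prob=0.063575
DDDUUU: Ā=66.1939, payoff=5.8493, prob=0.005029
UDDUUU: Ā=103.3713, payoff=9.1345, prob=0.017881
DUDUUU: Ā=94.8297, payoff=17.6762, prob=0.017881
UUDUUU: Ā=148.0902, payoff=27.6039, prob=0.063575
DDUUUU: Ā=88.5943, payoff=23.9116, prob=0.017881
UDUUUU: Ā=138.3527, payoff=37.3414, prob=0.063575
DUUUUU: Ā=129.8110, payoff=45.8831, prob=0.063575
UUUUUU: Ā=202.7186, payoff=71.6530, prob=0.226046
Price = Σ prob·payoff / R^6 = 25.748819 / 1.340096 = 19.2142

price = 19.2142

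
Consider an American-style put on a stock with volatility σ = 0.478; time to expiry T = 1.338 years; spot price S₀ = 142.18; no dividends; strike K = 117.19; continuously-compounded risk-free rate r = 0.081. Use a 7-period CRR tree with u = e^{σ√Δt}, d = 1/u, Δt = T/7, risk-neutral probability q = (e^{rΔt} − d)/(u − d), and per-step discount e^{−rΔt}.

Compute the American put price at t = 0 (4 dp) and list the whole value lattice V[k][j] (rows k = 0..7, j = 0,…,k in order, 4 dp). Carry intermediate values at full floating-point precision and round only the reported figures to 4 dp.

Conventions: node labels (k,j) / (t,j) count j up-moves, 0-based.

Δt=0.19114, u=1.23242, d=0.81141, q=0.48500, disc=e^(-rΔt)=0.98464
k=7 terminal: V=max(K-S,0) → 84.2652 67.1817 41.2343 1.8236 0.0000 0.0000 0.0000 0.0000
k=6: j=0 S=40.5772 intr=76.6128 cont=74.8123 V=76.6128[EX]; j=1 S=61.6313 intr=55.5587 cont=53.7583 V=55.5587[EX]; j=2 S=93.6095 intr=23.5805 cont=21.7801 V=23.5805[EX]; j=3 S=142.1800 intr=0.0000 cont=0.9247 V=0.9247[hold]; j=4 S=215.9520 intr=0.0000 cont=0.0000 V=0.0000[hold]; j=5 S=328.0015 intr=0.0000 cont=0.0000 V=0.0000[hold]; j=6 S=498.1894 intr=0.0000 cont=0.0000 V=0.0000[hold]
k=5: j=0 S=50.0083 intr=67.1817 cont=65.3813 V=67.1817[EX]; j=1 S=75.9557 intr=41.2343 cont=39.4338 V=41.2343[EX]; j=2 S=115.3664 intr=1.8236 cont=12.3989 V=12.3989[hold]; j=3 S=175.2257 intr=0.0000 cont=0.4689 V=0.4689[hold]; j=4 S=266.1439 intr=0.0000 cont=0.0000 V=0.0000[hold]; j=5 S=404.2361 intr=0.0000 cont=0.0000 V=0.0000[hold]
k=4: j=0 S=61.6313 intr=55.5587 cont=53.7583 V=55.5587[EX]; j=1 S=93.6095 intr=23.5805 cont=26.8303 V=26.8303[hold]; j=2 S=142.1800 intr=0.0000 cont=6.5112 V=6.5112[hold]; j=3 S=215.9520 intr=0.0000 cont=0.2378 V=0.2378[hold]; j=4 S=328.0015 intr=0.0000 cont=0.0000 V=0.0000[hold]
k=3: j=0 S=75.9557 intr=41.2343 cont=40.9858 V=41.2343[EX]; j=1 S=115.3664 intr=1.8236 cont=16.7147 V=16.7147[hold]; j=2 S=175.2257 intr=0.0000 cont=3.4153 V=3.4153[hold]; j=3 S=266.1439 intr=0.0000 cont=0.1206 V=0.1206[hold]
k=2: j=0 S=93.6095 intr=23.5805 cont=28.8913 V=28.8913[hold]; j=1 S=142.1800 intr=0.0000 cont=10.1067 V=10.1067[hold]; j=2 S=215.9520 intr=0.0000 cont=1.7894 V=1.7894[hold]
k=1: j=0 S=115.3664 intr=1.8236 cont=19.4768 V=19.4768[hold]; j=1 S=175.2257 intr=0.0000 cont=5.9795 V=5.9795[hold]
k=0: j=0 S=142.1800 intr=0.0000 cont=12.7319 V=12.7319[hold]

price = 12.7319
tree:
12.7319
19.4768 5.9795
28.8913 10.1067 1.7894
41.2343 16.7147 3.4153 0.1206
55.5587 26.8303 6.5112 0.2378 0.0000
67.1817 41.2343 12.3989 0.4689 0.0000 0.0000
76.6128 55.5587 23.5805 0.9247 0.0000 0.0000 0.0000
84.2652 67.1817 41.2343 1.8236 0.0000 0.0000 0.0000 0.0000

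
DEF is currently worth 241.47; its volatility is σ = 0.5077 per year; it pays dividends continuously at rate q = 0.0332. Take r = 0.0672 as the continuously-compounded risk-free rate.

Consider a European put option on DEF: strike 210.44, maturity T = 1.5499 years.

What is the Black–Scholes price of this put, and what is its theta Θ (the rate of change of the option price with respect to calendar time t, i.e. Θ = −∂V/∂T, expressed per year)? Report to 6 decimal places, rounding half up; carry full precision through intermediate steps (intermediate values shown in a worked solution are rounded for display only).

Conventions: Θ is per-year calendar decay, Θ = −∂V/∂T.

σ√T = 0.5077·√1.5499 = 0.632061
d₁ = (ln(S/K) + (r−q+σ²/2)T) / (σ√T) = (ln(241.47/210.44) + (0.0672−0.0332+0.5077²/2)·1.5499) / 0.632061 = (0.137545 + 0.252447) / 0.632061 = 0.617016
d₂ = d₁ − σ√T = 0.617016 − 0.632061 = -0.015045
e^{−rT} = 0.901087
e^{−qT} = 0.949845
N(−d₁) = 0.268612,  N(−d₂) = 0.506002
Put price V = K·e^{−rT}·N(−d₂) − S·e^{−qT}·N(−d₁) = 95.950486 − 61.608597 = 34.341889
φ(d₁) = (1/√(2π))·e^{−d₁²/2} = 0.329792
Θ = −S·e^{−qT}·φ(d₁)·σ/(2√T) − q·S·e^{−qT}·N(−d₁) + r·K·e^{−rT}·N(−d₂) = −15.423443 − 2.045405 + 6.447873 = -11.020976

price = 34.341889
Θ = -11.020976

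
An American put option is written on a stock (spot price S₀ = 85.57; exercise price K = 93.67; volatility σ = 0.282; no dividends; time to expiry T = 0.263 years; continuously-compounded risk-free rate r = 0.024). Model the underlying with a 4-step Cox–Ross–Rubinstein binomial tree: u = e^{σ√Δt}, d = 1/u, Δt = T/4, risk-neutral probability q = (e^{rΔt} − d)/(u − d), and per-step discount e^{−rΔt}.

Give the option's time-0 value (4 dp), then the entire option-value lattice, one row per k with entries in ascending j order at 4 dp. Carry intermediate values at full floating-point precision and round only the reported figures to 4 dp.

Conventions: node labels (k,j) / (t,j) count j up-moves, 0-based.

price = 10.0897
tree:
10.0897
14.4343 5.6512
19.6219 9.1422 2.0768
24.7873 14.0691 4.1015 0.0000
29.5923 19.6219 8.1000 0.0000 0.0000

Δt=0.06575, u=1.07499, d=0.93024, q=0.49284, disc=e^(-rΔt)=0.99842
k=4 terminal: V=max(K-S,0) → 29.5923 19.6219 8.1000 0.0000 0.0000
k=3: j=0 S=68.8827 intr=24.7873 cont=24.6396 V=24.7873[EX]; j=1 S=79.6009 intr=14.0691 cont=13.9214 V=14.0691[EX]; j=2 S=91.9867 intr=1.6833 cont=4.1015 V=4.1015[hold]; j=3 S=106.2999 intr=0.0000 cont=0.0000 V=0.0000[hold]
k=2: j=0 S=74.0481 intr=19.6219 cont=19.4742 V=19.6219[EX]; j=1 S=85.5700 intr=8.1000 cont=9.1422 V=9.1422[hold]; j=2 S=98.8847 intr=0.0000 cont=2.0768 V=2.0768[hold]
k=1: j=0 S=79.6009 intr=14.0691 cont=14.4343 V=14.4343[hold]; j=1 S=91.9867 intr=1.6833 cont=5.6512 V=5.6512[hold]
k=0: j=0 S=85.5700 intr=8.1000 cont=10.0897 V=10.0897[hold]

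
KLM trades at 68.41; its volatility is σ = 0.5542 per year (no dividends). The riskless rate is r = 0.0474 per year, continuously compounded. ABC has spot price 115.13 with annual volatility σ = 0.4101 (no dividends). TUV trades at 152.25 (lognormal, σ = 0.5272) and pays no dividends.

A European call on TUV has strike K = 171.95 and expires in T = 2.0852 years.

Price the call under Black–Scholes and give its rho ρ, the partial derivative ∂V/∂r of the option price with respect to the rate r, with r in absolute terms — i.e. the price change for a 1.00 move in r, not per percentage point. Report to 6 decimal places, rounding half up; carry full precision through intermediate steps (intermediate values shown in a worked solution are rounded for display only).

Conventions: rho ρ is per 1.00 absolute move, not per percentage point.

price = 43.929427
ρ = 110.650385

σ√T = 0.5272·√2.0852 = 0.761288
d₁ = (ln(S/K) + (r+σ²/2)T) / (σ√T) = (ln(152.25/171.95) + (0.0474+0.5272²/2)·2.0852) / 0.761288 = (-0.121680 + 0.388619) / 0.761288 = 0.350641
d₂ = d₁ − σ√T = 0.350641 − 0.761288 = -0.410648
e^{−rT} = 0.905889
N(d₁) = 0.637071,  N(d₂) = 0.340665
Call price V = S·N(d₁) − K·e^{−rT}·N(d₂) = 96.994066 − 53.064639 = 43.929427
ρ = K·T·e^{−rT}·N(d₂) = 110.650385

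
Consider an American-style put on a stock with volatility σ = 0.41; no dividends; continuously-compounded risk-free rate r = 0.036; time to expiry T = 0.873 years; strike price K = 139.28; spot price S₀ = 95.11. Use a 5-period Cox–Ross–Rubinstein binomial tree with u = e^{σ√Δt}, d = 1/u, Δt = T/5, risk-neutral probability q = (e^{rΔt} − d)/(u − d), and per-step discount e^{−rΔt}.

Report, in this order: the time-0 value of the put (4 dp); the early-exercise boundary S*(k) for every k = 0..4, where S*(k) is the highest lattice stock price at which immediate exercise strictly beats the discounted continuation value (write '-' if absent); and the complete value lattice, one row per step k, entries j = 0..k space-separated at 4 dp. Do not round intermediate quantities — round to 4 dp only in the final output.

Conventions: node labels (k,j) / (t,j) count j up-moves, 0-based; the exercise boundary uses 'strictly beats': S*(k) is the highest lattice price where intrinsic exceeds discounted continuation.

Δt=0.17460, u=1.18687, d=0.84255, q=0.47559, disc=e^(-rΔt)=0.99373
k=5 terminal: V=max(K-S,0) → 98.8958 82.3924 59.1448 26.3968 0.0000 0.0000
k=4: j=0 S=47.9308 intr=91.3492 cont=90.4765 V=91.3492[EX]; j=1 S=67.5181 intr=71.7619 cont=70.8892 V=71.7619[EX]; j=2 S=95.1100 intr=44.1700 cont=43.2973 V=44.1700[EX]; j=3 S=133.9776 intr=5.3024 cont=13.7561 V=13.7561[hold]; j=4 S=188.7288 intr=0.0000 cont=0.0000 V=0.0000[hold]  S*(4)=95.1100
k=3: j=0 S=56.8876 intr=82.3924 cont=81.5197 V=82.3924[EX]; j=1 S=80.1352 intr=59.1448 cont=58.2721 V=59.1448[EX]; j=2 S=112.8832 intr=26.3968 cont=29.5194 V=29.5194[hold]; j=3 S=159.0139 intr=0.0000 cont=7.1687 V=7.1687[hold]  S*(3)=80.1352
k=2: j=0 S=67.5181 intr=71.7619 cont=70.8892 V=71.7619[EX]; j=1 S=95.1100 intr=44.1700 cont=44.7730 V=44.7730[hold]; j=2 S=133.9776 intr=5.3024 cont=18.7713 V=18.7713[hold]  S*(2)=67.5181
k=1: j=0 S=80.1352 intr=59.1448 cont=58.5571 V=59.1448[EX]; j=1 S=112.8832 intr=26.3968 cont=32.2039 V=32.2039[hold]  S*(1)=80.1352
k=0: j=0 S=95.1100 intr=44.1700 cont=46.0417 V=46.0417[hold]  S*(0)=-

price = 46.0417
boundary = - 80.1352 67.5181 80.1352 95.1100
tree:
46.0417
59.1448 32.2039
71.7619 44.7730 18.7713
82.3924 59.1448 29.5194 7.1687
91.3492 71.7619 44.1700 13.7561 0.0000
98.8958 82.3924 59.1448 26.3968 0.0000 0.0000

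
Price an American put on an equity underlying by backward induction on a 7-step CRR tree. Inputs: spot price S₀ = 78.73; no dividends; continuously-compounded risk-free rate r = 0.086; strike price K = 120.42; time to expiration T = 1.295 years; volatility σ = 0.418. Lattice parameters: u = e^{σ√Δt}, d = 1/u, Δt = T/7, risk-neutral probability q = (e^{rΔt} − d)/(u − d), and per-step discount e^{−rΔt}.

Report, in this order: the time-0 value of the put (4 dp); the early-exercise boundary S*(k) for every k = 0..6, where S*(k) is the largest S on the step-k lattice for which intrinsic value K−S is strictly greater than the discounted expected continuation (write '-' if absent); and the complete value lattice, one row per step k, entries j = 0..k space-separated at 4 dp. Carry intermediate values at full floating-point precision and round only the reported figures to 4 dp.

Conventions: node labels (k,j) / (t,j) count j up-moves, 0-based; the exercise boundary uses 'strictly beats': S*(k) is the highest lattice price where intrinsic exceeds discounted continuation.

params: Δt=0.18500 u=1.19696 d=0.83545 q=0.49953 e^(-rΔt)=0.98422
t_7 payoffs: 98.0548 88.3769 74.5111 54.6453 26.1830 0.0000 0.0000 0.0000
t_6: node(6,0) S=26.7703 payoff=93.6497 vs cont=91.7490 → 93.6497 [stop]  node(6,1) S=38.3544 payoff=82.0656 vs cont=80.1649 → 82.0656 [stop]  node(6,2) S=54.9513 payoff=65.4687 vs cont=63.5680 → 65.4687 [stop]  node(6,3) S=78.7300 payoff=41.6900 vs cont=39.7893 → 41.6900 [stop]  node(6,4) S=112.7983 payoff=7.6217 vs cont=12.8969 → 12.8969 [wait]  node(6,5) S=161.6088 payoff=0.0000 vs cont=0.0000 → 0.0000 [wait]  node(6,6) S=231.5407 payoff=0.0000 vs cont=0.0000 → 0.0000 [wait]  ⇒ S*(6)=78.7300
t_5: node(5,0) S=32.0431 payoff=88.3769 vs cont=86.4762 → 88.3769 [stop]  node(5,1) S=45.9089 payoff=74.5111 vs cont=72.6104 → 74.5111 [stop]  node(5,2) S=65.7747 payoff=54.6453 vs cont=52.7446 → 54.6453 [stop]  node(5,3) S=94.2370 payoff=26.1830 vs cont=26.8758 → 26.8758 [wait]  node(5,4) S=135.0156 payoff=0.0000 vs cont=6.3526 → 6.3526 [wait]  node(5,5) S=193.4400 payoff=0.0000 vs cont=0.0000 → 0.0000 [wait]  ⇒ S*(5)=65.7747
t_4: node(4,0) S=38.3544 payoff=82.0656 vs cont=80.1649 → 82.0656 [stop]  node(4,1) S=54.9513 payoff=65.4687 vs cont=63.5680 → 65.4687 [stop]  node(4,2) S=78.7300 payoff=41.6900 vs cont=40.1299 → 41.6900 [stop]  node(4,3) S=112.7983 payoff=7.6217 vs cont=16.3614 → 16.3614 [wait]  node(4,4) S=161.6088 payoff=0.0000 vs cont=3.1291 → 3.1291 [wait]  ⇒ S*(4)=78.7300
t_3: node(3,0) S=45.9089 payoff=74.5111 vs cont=72.6104 → 74.5111 [stop]  node(3,1) S=65.7747 payoff=54.6453 vs cont=52.7446 → 54.6453 [stop]  node(3,2) S=94.2370 payoff=26.1830 vs cont=28.5791 → 28.5791 [wait]  node(3,3) S=135.0156 payoff=0.0000 vs cont=9.5974 → 9.5974 [wait]  ⇒ S*(3)=65.7747
t_2: node(2,0) S=54.9513 payoff=65.4687 vs cont=63.5680 → 65.4687 [stop]  node(2,1) S=78.7300 payoff=41.6900 vs cont=40.9673 → 41.6900 [stop]  node(2,2) S=112.7983 payoff=7.6217 vs cont=18.7957 → 18.7957 [wait]  ⇒ S*(2)=78.7300
t_1: node(1,0) S=65.7747 payoff=54.6453 vs cont=52.7446 → 54.6453 [stop]  node(1,1) S=94.2370 payoff=26.1830 vs cont=29.7760 → 29.7760 [wait]  ⇒ S*(1)=65.7747
t_0: node(0,0) S=78.7300 payoff=41.6900 vs cont=41.5558 → 41.6900 [stop]  ⇒ S*(0)=78.7300

price = 41.6900
boundary = 78.7300 65.7747 78.7300 65.7747 78.7300 65.7747 78.7300
tree:
41.6900
54.6453 29.7760
65.4687 41.6900 18.7957
74.5111 54.6453 28.5791 9.5974
82.0656 65.4687 41.6900 16.3614 3.1291
88.3769 74.5111 54.6453 26.8758 6.3526 0.0000
93.6497 82.0656 65.4687 41.6900 12.8969 0.0000 0.0000
98.0548 88.3769 74.5111 54.6453 26.1830 0.0000 0.0000 0.0000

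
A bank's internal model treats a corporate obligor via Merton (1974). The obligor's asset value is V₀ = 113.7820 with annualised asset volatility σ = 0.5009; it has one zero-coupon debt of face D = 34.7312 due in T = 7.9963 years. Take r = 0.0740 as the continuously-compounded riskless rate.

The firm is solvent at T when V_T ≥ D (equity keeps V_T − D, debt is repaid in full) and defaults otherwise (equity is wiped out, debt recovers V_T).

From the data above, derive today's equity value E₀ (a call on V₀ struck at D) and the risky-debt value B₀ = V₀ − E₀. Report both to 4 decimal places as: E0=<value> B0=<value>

Work the structural quantities from V₀ = 113.7820 against face 34.7312:
d₁ = [ln(V₀/D) + (r + σ²/2)T] / (σ√T)
   = [ln(113.7820/34.7312) + (0.0740 + 0.5·0.5009²)·7.9963] / (0.5009·√7.9963)
   = [1.186646 + 1.594865] / 1.416431 = 1.963746
d₂ = d₁ − σ√T = 1.963746 − 1.416431 = 0.547314
N(d₁) = 0.975220,  N(d₂) = 0.707919,  e^(−rT) = 0.553371
E₀ = V₀·N(d₁) − D·e^(−rT)·N(d₂)
   = 113.7820·0.975220 − 34.7312·0.553371·0.707919 = 97.356844
B₀ = V₀ − E₀ = 113.7820 − 97.356844 = 16.425156

E0=97.3568 B0=16.4252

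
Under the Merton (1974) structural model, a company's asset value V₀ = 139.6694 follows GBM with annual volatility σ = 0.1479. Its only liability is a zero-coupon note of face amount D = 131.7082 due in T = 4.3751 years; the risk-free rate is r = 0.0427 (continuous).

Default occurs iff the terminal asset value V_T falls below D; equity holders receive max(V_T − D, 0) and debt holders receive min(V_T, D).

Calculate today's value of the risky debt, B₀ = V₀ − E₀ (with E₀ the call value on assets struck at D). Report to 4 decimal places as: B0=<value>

With assets at 139.6694 and a single debt payment of 131.7082 at 4.3751 years:
d₁ = [ln(V₀/D) + (r + σ²/2)T] / (σ√T)
   = [ln(139.6694/131.7082) + (0.0427 + 0.5·0.1479²)·4.3751] / (0.1479·√4.3751)
   = [0.058689 + 0.234668] / 0.309359 = 0.948276
d₂ = d₁ − σ√T = 0.948276 − 0.309359 = 0.638918
N(d₁) = 0.828506,  N(d₂) = 0.738562,  e^(−rT) = 0.829596
E₀ = V₀·N(d₁) − D·e^(−rT)·N(d₂)
   = 139.6694·0.828506 − 131.7082·0.829596·0.738562 = 35.018252
B₀ = V₀ − E₀ = 139.6694 − 35.018252 = 104.651148

B0=104.6511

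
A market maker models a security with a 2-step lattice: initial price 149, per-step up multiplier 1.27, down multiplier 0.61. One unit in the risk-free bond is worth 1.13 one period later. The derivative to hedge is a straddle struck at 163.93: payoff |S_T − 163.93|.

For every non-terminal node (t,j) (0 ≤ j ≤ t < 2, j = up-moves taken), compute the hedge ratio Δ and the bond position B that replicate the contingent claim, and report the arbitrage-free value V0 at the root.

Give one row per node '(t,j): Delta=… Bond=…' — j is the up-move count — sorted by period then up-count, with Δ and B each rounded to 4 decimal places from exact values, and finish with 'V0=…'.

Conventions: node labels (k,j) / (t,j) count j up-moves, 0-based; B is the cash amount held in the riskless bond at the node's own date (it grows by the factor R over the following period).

(0,0): Delta=0.0833 Bond=41.2514
(1,0): Delta=-1.0000 Bond=145.0708
(1,1): Delta=0.2233 Bond=20.1065
V0=53.6558

Under the risk-neutral measure, an up-move has probability p* = (R−d)/(u−d) = 0.7879 and values discount at R = 1.13.
Expiry values: V(2,0)=108.4871, V(2,1)=48.4997, V(2,2)=76.3921
Node (1,0) S=90.8900: V=(p*·48.4997+(1−p*)·108.4871)/1.13=54.1808; Δ=(48.4997−108.4871)/(115.4303−55.4429)=-1.0000; B=V−Δ·S=145.0708
Node (1,1) S=189.2300: V=(p*·76.3921+(1−p*)·48.4997)/1.13=62.3677; Δ=(76.3921−48.4997)/(240.3221−115.4303)=0.2233; B=V−Δ·S=20.1065
Node (0,0) S=149.0000: V=(p*·62.3677+(1−p*)·54.1808)/1.13=53.6558; Δ=(62.3677−54.1808)/(189.2300−90.8900)=0.0833; B=V−Δ·S=41.2514
Sanity check at the root: Δ(0,0)·S0 + B(0,0) reproduces V0 = 53.6558.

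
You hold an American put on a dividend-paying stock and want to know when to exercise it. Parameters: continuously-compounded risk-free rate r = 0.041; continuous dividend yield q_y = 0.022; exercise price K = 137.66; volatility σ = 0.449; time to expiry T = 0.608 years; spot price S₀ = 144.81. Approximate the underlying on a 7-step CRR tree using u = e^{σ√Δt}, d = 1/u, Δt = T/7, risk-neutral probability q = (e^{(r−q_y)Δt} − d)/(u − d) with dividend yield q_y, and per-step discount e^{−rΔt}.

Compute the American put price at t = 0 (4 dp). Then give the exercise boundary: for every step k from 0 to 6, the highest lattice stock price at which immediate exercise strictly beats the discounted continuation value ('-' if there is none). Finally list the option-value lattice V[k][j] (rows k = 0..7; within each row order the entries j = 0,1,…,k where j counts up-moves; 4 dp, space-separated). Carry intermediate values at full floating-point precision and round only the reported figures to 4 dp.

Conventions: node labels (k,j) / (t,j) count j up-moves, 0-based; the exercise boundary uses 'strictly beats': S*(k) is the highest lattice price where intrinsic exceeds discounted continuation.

price = 15.9438
boundary = - - - - 85.2948 97.3625 111.1375
tree:
15.9438
22.5752 8.6812
31.0235 13.3396 3.5604
41.1521 19.9811 6.0461 0.8200
52.3652 28.9786 10.1146 1.5620 0.0000
62.9371 40.2975 16.5955 2.9757 0.0000 0.0000
72.1987 52.3652 26.5225 5.6686 0.0000 0.0000 0.0000
80.3123 62.9371 40.2975 10.7986 0.0000 0.0000 0.0000 0.0000

Δt=0.08686  u=1.14148  d=0.87605  q=0.47319  discount=0.99645
step 7 (expiry): payoffs max(K−S,0) = 80.3123 62.9371 40.2975 10.7986 0.0000 0.0000 0.0000 0.0000
step 6: (k=6,j=0): S=65.4613, K−S=72.1987, hold=71.8343 ⇒ V=72.1987 exercise | (k=6,j=1): S=85.2948, K−S=52.3652, hold=52.0387 ⇒ V=52.3652 exercise | (k=6,j=2): S=111.1375, K−S=26.5225, hold=26.2453 ⇒ V=26.5225 exercise | (k=6,j=3): S=144.8100, K−S=0.0000, hold=5.6686 ⇒ V=5.6686 continue | (k=6,j=4): S=188.6846, K−S=0.0000, hold=0.0000 ⇒ V=0.0000 continue | (k=6,j=5): S=245.8524, K−S=0.0000, hold=0.0000 ⇒ V=0.0000 continue | (k=6,j=6): S=320.3409, K−S=0.0000, hold=0.0000 ⇒ V=0.0000 continue  boundary S*=111.1375
step 5: (k=5,j=0): S=74.7229, K−S=62.9371, hold=62.5904 ⇒ V=62.9371 exercise | (k=5,j=1): S=97.3625, K−S=40.2975, hold=39.9940 ⇒ V=40.2975 exercise | (k=5,j=2): S=126.8614, K−S=10.7986, hold=16.5955 ⇒ V=16.5955 continue | (k=5,j=3): S=165.2980, K−S=0.0000, hold=2.9757 ⇒ V=2.9757 continue | (k=5,j=4): S=215.3800, K−S=0.0000, hold=0.0000 ⇒ V=0.0000 continue | (k=5,j=5): S=280.6360, K−S=0.0000, hold=0.0000 ⇒ V=0.0000 continue  boundary S*=97.3625
step 4: (k=4,j=0): S=85.2948, K−S=52.3652, hold=52.0387 ⇒ V=52.3652 exercise | (k=4,j=1): S=111.1375, K−S=26.5225, hold=28.9786 ⇒ V=28.9786 continue | (k=4,j=2): S=144.8100, K−S=0.0000, hold=10.1146 ⇒ V=10.1146 continue | (k=4,j=3): S=188.6846, K−S=0.0000, hold=1.5620 ⇒ V=1.5620 continue | (k=4,j=4): S=245.8524, K−S=0.0000, hold=0.0000 ⇒ V=0.0000 continue  boundary S*=85.2948
step 3: (k=3,j=0): S=97.3625, K−S=40.2975, hold=41.1521 ⇒ V=41.1521 continue | (k=3,j=1): S=126.8614, K−S=10.7986, hold=19.9811 ⇒ V=19.9811 continue | (k=3,j=2): S=165.2980, K−S=0.0000, hold=6.0461 ⇒ V=6.0461 continue | (k=3,j=3): S=215.3800, K−S=0.0000, hold=0.8200 ⇒ V=0.8200 continue  boundary S*=-
step 2: (k=2,j=0): S=111.1375, K−S=26.5225, hold=31.0235 ⇒ V=31.0235 continue | (k=2,j=1): S=144.8100, K−S=0.0000, hold=13.3396 ⇒ V=13.3396 continue | (k=2,j=2): S=188.6846, K−S=0.0000, hold=3.5604 ⇒ V=3.5604 continue  boundary S*=-
step 1: (k=1,j=0): S=126.8614, K−S=10.7986, hold=22.5752 ⇒ V=22.5752 continue | (k=1,j=1): S=165.2980, K−S=0.0000, hold=8.6812 ⇒ V=8.6812 continue  boundary S*=-
step 0: (k=0,j=0): S=144.8100, K−S=0.0000, hold=15.9438 ⇒ V=15.9438 continue  boundary S*=-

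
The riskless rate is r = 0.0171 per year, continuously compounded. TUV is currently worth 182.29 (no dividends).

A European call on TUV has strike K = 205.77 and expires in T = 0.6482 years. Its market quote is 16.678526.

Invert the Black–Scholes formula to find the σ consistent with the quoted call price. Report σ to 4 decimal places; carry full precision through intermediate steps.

At σ = 0.4207 the Black–Scholes value reproduces the quote:
σ√T = 0.4207·√0.6482 = 0.338709
d₁ = (ln(S/K) + (r+σ²/2)T) / (σ√T) = (ln(182.29/205.77) + (0.0171+0.4207²/2)·0.6482) / 0.338709 = (-0.121160 + 0.068446) / 0.338709 = -0.155632
d₂ = d₁ − σ√T = -0.155632 − 0.338709 = -0.494341
e^{−rT} = 0.988977
N(d₁) = 0.438162,  N(d₂) = 0.310533
V = S·N(d₁) − K·e^{−rT}·N(d₂) = 79.872462 − 63.193936 = 16.678526 (the quoted price), and the Black–Scholes price is strictly increasing in σ, so σ is unique

sigma = 0.4207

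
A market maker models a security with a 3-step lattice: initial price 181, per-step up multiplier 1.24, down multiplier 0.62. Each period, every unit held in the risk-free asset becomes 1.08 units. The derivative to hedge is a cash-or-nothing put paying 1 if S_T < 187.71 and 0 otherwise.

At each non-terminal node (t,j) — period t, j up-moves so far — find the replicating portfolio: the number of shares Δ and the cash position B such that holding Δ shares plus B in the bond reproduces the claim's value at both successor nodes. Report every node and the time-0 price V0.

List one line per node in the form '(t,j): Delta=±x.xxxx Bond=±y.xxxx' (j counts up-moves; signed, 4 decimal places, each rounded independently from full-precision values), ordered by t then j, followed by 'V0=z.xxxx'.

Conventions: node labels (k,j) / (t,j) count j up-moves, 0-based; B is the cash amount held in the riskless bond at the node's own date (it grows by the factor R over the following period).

Arbitrage-free pricing uses the up-move probability p* = (R−d)/(u−d) = 0.7419, discounting each step at R = 1.08.
Expiry values: V(3,0)=1.0000, V(3,1)=1.0000, V(3,2)=1.0000, V(3,3)=0.0000
Node (2,0) S=69.5764: V=(p*·1.0000+(1−p*)·1.0000)/1.08=0.9259; Δ=(1.0000−1.0000)/(86.2747−43.1374)=0.0000; B=V−Δ·S=0.9259
Node (2,1) S=139.1528: V=(p*·1.0000+(1−p*)·1.0000)/1.08=0.9259; Δ=(1.0000−1.0000)/(172.5495−86.2747)=0.0000; B=V−Δ·S=0.9259
Node (2,2) S=278.3056: V=(p*·0.0000+(1−p*)·1.0000)/1.08=0.2389; Δ=(0.0000−1.0000)/(345.0989−172.5495)=-0.0058; B=V−Δ·S=1.8519
Node (1,0) S=112.2200: V=(p*·0.9259+(1−p*)·0.9259)/1.08=0.8573; Δ=(0.9259−0.9259)/(139.1528−69.5764)=0.0000; B=V−Δ·S=0.8573
Node (1,1) S=224.4400: V=(p*·0.2389+(1−p*)·0.9259)/1.08=0.3854; Δ=(0.2389−0.9259)/(278.3056−139.1528)=-0.0049; B=V−Δ·S=1.4934
Node (0,0) S=181.0000: V=(p*·0.3854+(1−p*)·0.8573)/1.08=0.4696; Δ=(0.3854−0.8573)/(224.4400−112.2200)=-0.0042; B=V−Δ·S=1.2308
Sanity check at the root: Δ(0,0)·S0 + B(0,0) reproduces V0 = 0.4696.

(0,0): Delta=-0.0042 Bond=1.2308
(1,0): Delta=0.0000 Bond=0.8573
(1,1): Delta=-0.0049 Bond=1.4934
(2,0): Delta=0.0000 Bond=0.9259
(2,1): Delta=0.0000 Bond=0.9259
(2,2): Delta=-0.0058 Bond=1.8519
V0=0.4696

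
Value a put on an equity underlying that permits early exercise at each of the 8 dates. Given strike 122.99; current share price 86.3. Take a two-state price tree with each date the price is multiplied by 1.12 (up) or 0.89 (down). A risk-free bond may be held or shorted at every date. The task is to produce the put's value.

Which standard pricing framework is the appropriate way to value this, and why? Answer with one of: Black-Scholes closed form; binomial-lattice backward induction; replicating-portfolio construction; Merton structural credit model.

Key observation: with exercise allowed before expiry on a discrete up/down model (8 steps from spot 86.3), the strike-122.99 put's value must be rolled back through the tree testing early exercise at each node.

framework: binomial-lattice backward induction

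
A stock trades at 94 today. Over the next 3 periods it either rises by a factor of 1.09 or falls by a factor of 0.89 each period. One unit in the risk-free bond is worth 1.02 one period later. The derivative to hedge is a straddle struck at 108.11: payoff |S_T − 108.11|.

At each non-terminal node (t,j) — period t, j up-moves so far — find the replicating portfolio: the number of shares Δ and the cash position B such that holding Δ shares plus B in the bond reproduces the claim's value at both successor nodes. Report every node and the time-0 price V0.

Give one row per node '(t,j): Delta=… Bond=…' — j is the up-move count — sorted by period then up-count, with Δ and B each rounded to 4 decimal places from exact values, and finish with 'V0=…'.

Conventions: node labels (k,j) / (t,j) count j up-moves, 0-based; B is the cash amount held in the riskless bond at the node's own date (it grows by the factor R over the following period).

Risk-neutral probability p* = (R−d)/(u−d) = (1.02−0.89)/(1.09−0.89) = 0.6500.
Payoffs at expiry: V(3,0)=41.8429, V(3,1)=26.9514, V(3,2)=8.7136, V(3,3)=13.6227
  t=2,j=0: stock 74.4574 → up 81.1586 (V=26.9514), down 66.2671 (V=41.8429). Price 31.5328; hedge Δ=-1.0000, bond B=105.9902.
  t=2,j=1: stock 91.1894 → up 99.3964 (V=8.7136), down 81.1586 (V=26.9514). Price 14.8008; hedge Δ=-1.0000, bond B=105.9902.
  t=2,j=2: stock 111.6814 → up 121.7327 (V=13.6227), down 99.3964 (V=8.7136). Price 11.6711; hedge Δ=0.2198, bond B=-12.8748.
  t=1,j=0: stock 83.6600 → up 91.1894 (V=14.8008), down 74.4574 (V=31.5328). Price 20.2520; hedge Δ=-1.0000, bond B=103.9120.
  t=1,j=1: stock 102.4600 → up 111.6814 (V=11.6711), down 91.1894 (V=14.8008). Price 12.5162; hedge Δ=-0.1527, bond B=28.1647.
  t=0,j=0: stock 94.0000 → up 102.4600 (V=12.5162), down 83.6600 (V=20.2520). Price 14.9252; hedge Δ=-0.4115, bond B=53.6041.
As a check, the time-0 holding Δ(0,0)·S0 + B(0,0) comes to 14.9252 — exactly V0.

(0,0): Delta=-0.4115 Bond=53.6041
(1,0): Delta=-1.0000 Bond=103.9120
(1,1): Delta=-0.1527 Bond=28.1647
(2,0): Delta=-1.0000 Bond=105.9902
(2,1): Delta=-1.0000 Bond=105.9902
(2,2): Delta=0.2198 Bond=-12.8748
V0=14.9252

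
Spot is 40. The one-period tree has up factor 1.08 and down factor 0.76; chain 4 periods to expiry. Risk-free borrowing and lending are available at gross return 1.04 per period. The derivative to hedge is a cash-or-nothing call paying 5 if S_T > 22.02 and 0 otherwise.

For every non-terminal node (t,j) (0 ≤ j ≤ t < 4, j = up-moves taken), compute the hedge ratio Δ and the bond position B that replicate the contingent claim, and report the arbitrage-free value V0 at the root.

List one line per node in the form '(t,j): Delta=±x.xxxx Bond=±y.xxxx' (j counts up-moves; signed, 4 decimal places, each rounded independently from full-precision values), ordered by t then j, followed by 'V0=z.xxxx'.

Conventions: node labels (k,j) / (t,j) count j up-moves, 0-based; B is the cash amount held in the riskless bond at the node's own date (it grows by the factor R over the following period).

Since d<R<u, set p* = (R−d)/(u−d) = 0.8750; price each node as the discounted p*-expectation of its children.
At maturity the claim pays: V(4,0)=0.0000, V(4,1)=0.0000, V(4,2)=5.0000, V(4,3)=5.0000, V(4,4)=5.0000
Node (3,0) S=17.5590: V=(p*·0.0000+(1−p*)·0.0000)/1.04=0.0000; Δ=(0.0000−0.0000)/(18.9638−13.3449)=0.0000; B=V−Δ·S=0.0000
Node (3,1) S=24.9523: V=(p*·5.0000+(1−p*)·0.0000)/1.04=4.2067; Δ=(5.0000−0.0000)/(26.9485−18.9638)=0.6262; B=V−Δ·S=-11.4183
Node (3,2) S=35.4586: V=(p*·5.0000+(1−p*)·5.0000)/1.04=4.8077; Δ=(5.0000−5.0000)/(38.2952−26.9485)=0.0000; B=V−Δ·S=4.8077
Node (3,3) S=50.3885: V=(p*·5.0000+(1−p*)·5.0000)/1.04=4.8077; Δ=(5.0000−5.0000)/(54.4196−38.2952)=0.0000; B=V−Δ·S=4.8077
Node (2,0) S=23.1040: V=(p*·4.2067+(1−p*)·0.0000)/1.04=3.5393; Δ=(4.2067−0.0000)/(24.9523−17.5590)=0.5690; B=V−Δ·S=-9.6067
Node (2,1) S=32.8320: V=(p*·4.8077+(1−p*)·4.2067)/1.04=4.5506; Δ=(4.8077−4.2067)/(35.4586−24.9523)=0.0572; B=V−Δ·S=2.6725
Node (2,2) S=46.6560: V=(p*·4.8077+(1−p*)·4.8077)/1.04=4.6228; Δ=(4.8077−4.8077)/(50.3885−35.4586)=0.0000; B=V−Δ·S=4.6228
Node (1,0) S=30.4000: V=(p*·4.5506+(1−p*)·3.5393)/1.04=4.2540; Δ=(4.5506−3.5393)/(32.8320−23.1040)=0.1040; B=V−Δ·S=1.0939
Node (1,1) S=43.2000: V=(p*·4.6228+(1−p*)·4.5506)/1.04=4.4363; Δ=(4.6228−4.5506)/(46.6560−32.8320)=0.0052; B=V−Δ·S=4.2106
Node (0,0) S=40.0000: V=(p*·4.4363+(1−p*)·4.2540)/1.04=4.2438; Δ=(4.4363−4.2540)/(43.2000−30.4000)=0.0142; B=V−Δ·S=3.6740
As a check, the time-0 holding Δ(0,0)·S0 + B(0,0) comes to 4.2438 — exactly V0.

(0,0): Delta=0.0142 Bond=3.6740
(1,0): Delta=0.1040 Bond=1.0939
(1,1): Delta=0.0052 Bond=4.2106
(2,0): Delta=0.5690 Bond=-9.6067
(2,1): Delta=0.0572 Bond=2.6725
(2,2): Delta=0.0000 Bond=4.6228
(3,0): Delta=0.0000 Bond=0.0000
(3,1): Delta=0.6262 Bond=-11.4183
(3,2): Delta=0.0000 Bond=4.8077
(3,3): Delta=0.0000 Bond=4.8077
V0=4.2438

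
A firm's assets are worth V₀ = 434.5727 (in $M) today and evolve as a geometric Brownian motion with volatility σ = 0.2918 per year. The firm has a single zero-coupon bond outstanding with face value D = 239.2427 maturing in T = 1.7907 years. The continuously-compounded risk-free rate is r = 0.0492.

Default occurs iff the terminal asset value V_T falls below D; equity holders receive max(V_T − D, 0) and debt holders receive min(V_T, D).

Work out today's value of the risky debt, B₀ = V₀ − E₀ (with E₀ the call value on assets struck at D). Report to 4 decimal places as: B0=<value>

Apply the equity-as-call identities (strike 239.2427, horizon 1.7907 years):
d₁ = [ln(V₀/D) + (r + σ²/2)T] / (σ√T)
   = [ln(434.5727/239.2427) + (0.0492 + 0.5·0.2918²)·1.7907] / (0.2918·√1.7907)
   = [0.596885 + 0.164339] / 0.390478 = 1.949466
d₂ = d₁ − σ√T = 1.949466 − 0.390478 = 1.558988
N(d₁) = 0.974380,  N(d₂) = 0.940500,  e^(−rT) = 0.915667
E₀ = V₀·N(d₁) − D·e^(−rT)·N(d₂)
   = 434.5727·0.974380 − 239.2427·0.915667·0.940500 = 217.406713
B₀ = V₀ − E₀ = 434.5727 − 217.406713 = 217.165987

B0=217.1660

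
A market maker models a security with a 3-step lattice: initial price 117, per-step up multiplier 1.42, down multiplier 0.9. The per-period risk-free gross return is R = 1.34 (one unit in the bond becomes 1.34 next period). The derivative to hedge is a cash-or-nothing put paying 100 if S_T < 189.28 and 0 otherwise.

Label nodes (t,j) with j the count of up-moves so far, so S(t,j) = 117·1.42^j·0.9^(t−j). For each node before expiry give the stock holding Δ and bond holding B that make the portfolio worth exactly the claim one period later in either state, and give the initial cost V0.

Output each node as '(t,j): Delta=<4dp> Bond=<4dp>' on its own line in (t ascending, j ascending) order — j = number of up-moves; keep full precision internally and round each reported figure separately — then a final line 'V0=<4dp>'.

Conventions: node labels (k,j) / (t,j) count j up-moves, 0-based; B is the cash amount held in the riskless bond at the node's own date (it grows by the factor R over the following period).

(0,0): Delta=-0.2383 Bond=30.5323
(1,0): Delta=-1.1532 Bond=137.2520
(1,1): Delta=-0.1329 Bond=23.3971
(2,0): Delta=0.0000 Bond=74.6269
(2,1): Delta=-1.2861 Bond=203.7887
(2,2): Delta=0.0000 Bond=0.0000
V0=2.6484

Risk-neutral probability p* = (R−d)/(u−d) = (1.34−0.9)/(1.42−0.9) = 0.8462.
Payoffs at expiry: V(3,0)=100.0000, V(3,1)=100.0000, V(3,2)=0.0000, V(3,3)=0.0000
Node (2,0) S=94.7700: V=(p*·100.0000+(1−p*)·100.0000)/1.34=74.6269; Δ=(100.0000−100.0000)/(134.5734−85.2930)=0.0000; B=V−Δ·S=74.6269
Node (2,1) S=149.5260: V=(p*·0.0000+(1−p*)·100.0000)/1.34=11.4811; Δ=(0.0000−100.0000)/(212.3269−134.5734)=-1.2861; B=V−Δ·S=203.7887
Node (2,2) S=235.9188: V=(p*·0.0000+(1−p*)·0.0000)/1.34=0.0000; Δ=(0.0000−0.0000)/(335.0047−212.3269)=0.0000; B=V−Δ·S=0.0000
Node (1,0) S=105.3000: V=(p*·11.4811+(1−p*)·74.6269)/1.34=15.8178; Δ=(11.4811−74.6269)/(149.5260−94.7700)=-1.1532; B=V−Δ·S=137.2520
Node (1,1) S=166.1400: V=(p*·0.0000+(1−p*)·11.4811)/1.34=1.3181; Δ=(0.0000−11.4811)/(235.9188−149.5260)=-0.1329; B=V−Δ·S=23.3971
Node (0,0) S=117.0000: V=(p*·1.3181+(1−p*)·15.8178)/1.34=2.6484; Δ=(1.3181−15.8178)/(166.1400−105.3000)=-0.2383; B=V−Δ·S=30.5323
As a check, the time-0 holding Δ(0,0)·S0 + B(0,0) comes to 2.6484 — exactly V0.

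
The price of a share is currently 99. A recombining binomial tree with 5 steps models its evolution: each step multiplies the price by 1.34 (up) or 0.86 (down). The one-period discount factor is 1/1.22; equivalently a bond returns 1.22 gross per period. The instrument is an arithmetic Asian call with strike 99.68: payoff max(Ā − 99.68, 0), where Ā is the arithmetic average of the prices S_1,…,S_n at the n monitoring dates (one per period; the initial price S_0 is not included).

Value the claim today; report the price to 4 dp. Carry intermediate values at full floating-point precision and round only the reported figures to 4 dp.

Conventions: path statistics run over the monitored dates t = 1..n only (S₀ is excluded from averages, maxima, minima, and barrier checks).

Under the martingale measure an up-move has probability p* = 0.7500; value the claim as the probability-weighted average of per-path payoffs, discounted 5 periods at R = 1.22.
Enumerate all 2^5 = 32 price paths (U = up ×1.34, D = down ×0.86); each path with k up-moves has probability p*^k·(1−p*)^(5−k).
DDDDD: Ā=64.4112, payoff=0.0000, prob=0.000977
UDDDD: Ā=100.3616, payoff=0.6816, prob=0.002930
DUDDD: Ā=90.8576, payoff=0.0000, prob=0.002930
UUDDD: Ā=141.5689, payoff=41.8889, prob=0.008789
DDUDD: Ā=82.6842, payoff=0.0000, prob=0.002930
UDUDD: Ā=128.8335, payoff=29.1535, prob=0.008789
DUUDD: Ā=119.3295, payoff=19.6495, prob=0.008789
UUUDD: Ā=185.9321, payoff=86.2521, prob=0.026367
DDDUD: Ā=75.6550, payoff=0.0000, prob=0.002930
UDDUD: Ā=117.8811, payoff=18.2011, prob=0.008789
DUDUD: Ā=108.3771, payoff=8.6971, prob=0.008789
UUDUD: Ā=168.8667, payoff=69.1867, prob=0.026367
DDUUD: Ā=100.2037, payoff=0.5237, prob=0.008789
UDUUD: Ā=156.1313, payoff=56.4513, prob=0.026367
DUUUD: Ā=146.6273, payoff=46.9473, prob=0.026367
UUUUD: Ā=228.4658, payoff=128.7858, prob=0.079102
DDDDU: Ā=69.6100, payoff=0.0000, prob=0.002930
UDDDU: Ā=108.4620, payoff=8.7820, prob=0.008789
DUDDU: Ā=98.9580, payoff=0.0000, prob=0.008789
UUDDU: Ā=154.1904, payoff=54.5104, prob=0.026367
DDUDU: Ā=90.7846, payoff=0.0000, prob=0.008789
UDUDU: Ā=141.4551, payoff=41.7751, prob=0.026367
DUUDU: Ā=131.9511, payoff=32.2711, prob=0.026367
UUUDU: Ā=205.5982, payoff=105.9182, prob=0.079102
DDDUU: Ā=83.7554, payoff=0.0000, prob=0.008789
UDDUU: Ā=130.5027, payoff=30.8227, prob=0.026367
DUDUU: Ā=120.9987, payoff=21.3187, prob=0.026367
UUDUU: Ā=188.5328, payoff=88.8528, prob=0.079102
DDUUU: Ā=112.8252, payoff=13.1452, prob=0.026367
UDUUU: Ā=175.7975, payoff=76.1175, prob=0.079102
DUUUU: Ā=166.2935, payoff=66.6135, prob=0.079102
UUUUU: Ā=259.1084, payoff=159.4284, prob=0.237305
Price = Σ prob·payoff / R^5 = 87.770408 / 2.702708 = 32.4750

price = 32.4750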